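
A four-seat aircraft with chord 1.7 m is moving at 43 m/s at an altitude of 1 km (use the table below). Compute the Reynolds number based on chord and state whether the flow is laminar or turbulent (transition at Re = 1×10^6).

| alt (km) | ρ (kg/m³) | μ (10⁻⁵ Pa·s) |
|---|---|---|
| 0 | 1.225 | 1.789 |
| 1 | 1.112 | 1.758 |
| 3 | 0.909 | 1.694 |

At 1 km, from the table: ρ = 1.112 kg/m³, μ = 1.758×10⁻⁵ Pa·s.
Re = ρ·v·c/μ = 1.112 × 43 × 1.7 / (1.758×10⁻⁵) = 4.62×10^6
Since 4.62×10^6 > 1×10^6, the flow is turbulent.

Re = 4.62×10^6 (turbulent)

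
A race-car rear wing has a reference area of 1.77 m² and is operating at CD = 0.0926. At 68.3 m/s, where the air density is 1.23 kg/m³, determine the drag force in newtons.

D = 470 N

D = ½ρv²S·CD = ½ × 1.23 × 68.3² × 1.77 × 0.0926 = 470 N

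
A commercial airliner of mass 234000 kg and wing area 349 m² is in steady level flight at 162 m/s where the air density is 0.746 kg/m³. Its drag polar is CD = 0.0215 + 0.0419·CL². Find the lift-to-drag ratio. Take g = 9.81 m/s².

L/D = 16.6

Weight W = mg = 234000 × 9.81 = 2.2955×10^6 N; in level flight L = W.
Dynamic pressure q = 0.5 × 0.746 × 162² = 9789 Pa.
CL = W/(q·S) = 2.2955×10^6 / (9789 × 349) = 0.6719.
CD = 0.0215 + 0.0419 × 0.6719² = 0.04042.
L/D = CL/CD = 0.6719 / 0.04042 = 16.6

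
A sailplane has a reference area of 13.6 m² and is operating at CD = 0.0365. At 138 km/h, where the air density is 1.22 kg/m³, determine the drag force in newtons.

D = 445 N

Convert speed: v = 138 km/h ÷ 3.6 = 38.33 m/s.
D = ½ρv²S·CD = ½ × 1.22 × 38.33² × 13.6 × 0.0365 = 445 N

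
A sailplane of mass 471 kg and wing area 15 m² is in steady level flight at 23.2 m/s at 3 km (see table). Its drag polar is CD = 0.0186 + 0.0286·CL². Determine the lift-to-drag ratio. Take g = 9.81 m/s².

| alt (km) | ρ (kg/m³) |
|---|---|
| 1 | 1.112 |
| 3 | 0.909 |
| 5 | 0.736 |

At 3 km, from the table: ρ = 0.909 kg/m³.
Level flight ⇒ L = W = m·g = 471 × 9.81 = 4620.5 N.
q = ½ρv² = ½ × 0.909 × 23.2² = 244.6 Pa.
CL = 2W/(ρv²S) = 2×4620.5/(0.909×23.2²×15) = 1.259.
CD = 0.0186 + 0.0286 × 1.259² = 0.06395.
L/D = CL/CD = 1.259 / 0.06395 = 19.7

L/D = 19.7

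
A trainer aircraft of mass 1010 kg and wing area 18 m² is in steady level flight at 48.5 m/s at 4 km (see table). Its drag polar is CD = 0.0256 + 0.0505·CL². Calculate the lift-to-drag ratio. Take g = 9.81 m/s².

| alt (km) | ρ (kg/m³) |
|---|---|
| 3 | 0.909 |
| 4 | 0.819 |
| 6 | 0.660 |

At 4 km, from the table: ρ = 0.819 kg/m³.
Level flight ⇒ L = W = m·g = 1010 × 9.81 = 9908.1 N.
Dynamic pressure q = 0.5 × 0.819 × 48.5² = 963.2 Pa.
CL = 2W/(ρv²S) = 2×9908.1/(0.819×48.5²×18) = 0.5715.
CD = 0.0256 + 0.0505 × 0.5715² = 0.04209.
L/D = CL/CD = 0.5715 / 0.04209 = 13.6

L/D = 13.6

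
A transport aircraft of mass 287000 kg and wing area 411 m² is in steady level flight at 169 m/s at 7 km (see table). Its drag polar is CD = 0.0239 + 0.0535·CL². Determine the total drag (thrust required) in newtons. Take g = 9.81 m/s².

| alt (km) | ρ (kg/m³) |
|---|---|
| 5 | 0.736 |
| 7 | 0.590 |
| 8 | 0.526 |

At 7 km, from the table: ρ = 0.590 kg/m³.
In steady level flight, lift balances weight: W = mg = 287000 × 9.81 = 2.8155×10^6 N.
q = ½ρv² = ½ × 0.59 × 169² = 8425 Pa.
CL = 2W/(ρv²S) = 2×2.8155×10^6/(0.59×169²×411) = 0.813.
CD = 0.0239 + 0.0535 × 0.813² = 0.05927.
D = q·S·CD = 8425 × 411 × 0.05927 = 2.052×10^5 N

D = 2.05×10^5 N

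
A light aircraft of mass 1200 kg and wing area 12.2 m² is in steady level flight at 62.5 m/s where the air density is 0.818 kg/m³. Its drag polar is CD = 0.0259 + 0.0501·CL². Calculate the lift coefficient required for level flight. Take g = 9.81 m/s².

Level flight ⇒ L = W = m·g = 1200 × 9.81 = 11772 N.
q = ½ρv² = ½ × 0.818 × 62.5² = 1598 Pa.
CL = 2W/(ρv²S) = 2×11772/(0.818×62.5²×12.2) = 0.604.

CL = 0.604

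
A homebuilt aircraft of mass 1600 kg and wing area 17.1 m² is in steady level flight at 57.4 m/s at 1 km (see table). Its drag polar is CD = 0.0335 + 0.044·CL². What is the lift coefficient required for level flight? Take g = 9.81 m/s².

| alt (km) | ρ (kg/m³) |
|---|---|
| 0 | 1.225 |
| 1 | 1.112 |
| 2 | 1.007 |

CL = 0.501

At 1 km, from the table: ρ = 1.112 kg/m³.
In steady level flight, lift balances weight: W = mg = 1600 × 9.81 = 15696 N.
q = ½ρv² = ½ × 1.112 × 57.4² = 1832 Pa.
CL = W/(q·S) = 15696 / (1832 × 17.1) = 0.5011.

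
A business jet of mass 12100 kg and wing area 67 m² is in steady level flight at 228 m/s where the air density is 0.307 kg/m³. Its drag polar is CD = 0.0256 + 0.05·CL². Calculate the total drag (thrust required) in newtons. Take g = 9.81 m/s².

Level flight ⇒ L = W = m·g = 12100 × 9.81 = 1.187×10^5 N.
q = ½ρv² = ½ × 0.307 × 228² = 7980 Pa.
CL = W/(q·S) = 1.187×10^5 / (7980 × 67) = 0.222.
CD = 0.0256 + 0.05 × 0.222² = 0.02806.
D = q·S·CD = 7980 × 67 × 0.02806 = 15000 N

D = 15000 N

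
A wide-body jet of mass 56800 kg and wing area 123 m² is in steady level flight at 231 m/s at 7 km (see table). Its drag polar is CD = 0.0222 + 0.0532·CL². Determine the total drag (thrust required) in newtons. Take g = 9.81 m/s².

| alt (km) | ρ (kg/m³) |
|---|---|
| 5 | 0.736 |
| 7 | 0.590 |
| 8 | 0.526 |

D = 51500 N

At 7 km, from the table: ρ = 0.590 kg/m³.
Weight W = mg = 56800 × 9.81 = 5.5721×10^5 N; in level flight L = W.
Dynamic pressure q = 0.5 × 0.59 × 231² = 15740 Pa.
Required CL = L/(qS) = 5.5721×10^5/(15740·123) = 0.2878.
CD = 0.0222 + 0.0532 × 0.2878² = 0.02661.
D = q·S·CD = 15740 × 123 × 0.02661 = 51510 N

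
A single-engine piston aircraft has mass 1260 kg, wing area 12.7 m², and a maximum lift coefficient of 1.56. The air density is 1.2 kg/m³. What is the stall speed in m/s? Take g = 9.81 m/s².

V_stall = 32.2 m/s

Stall occurs when L = W at CL,max. W = mg = 1260 × 9.81 = 12360 N.
V_stall = √(2W/(ρ·S·CL,max)) = √(2 × 12360 / (1.2 × 12.7 × 1.56))
V_stall = √1040 = 32.2 m/s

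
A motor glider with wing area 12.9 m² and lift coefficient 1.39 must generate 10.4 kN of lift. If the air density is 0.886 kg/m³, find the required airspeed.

v = 36.2 m/s

L = ½ρv²S·CL ⇒ v = √(2L/(ρ·S·CL))
v = √(2 × 10400 / (0.886 × 12.9 × 1.39)) = √1309 = 36.2 m/s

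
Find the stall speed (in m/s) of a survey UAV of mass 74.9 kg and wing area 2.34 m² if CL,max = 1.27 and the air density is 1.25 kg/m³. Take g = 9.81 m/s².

V_stall = 19.9 m/s

Weight W = mg = 74.9 × 9.81 = 734.8 N.
From L = ½ρV²S·CL,max = W: V_stall = √(2W/(ρSCL,max)) = √(2·734.8/(1.25·2.34·1.27))
V_stall = √395.6 = 19.9 m/s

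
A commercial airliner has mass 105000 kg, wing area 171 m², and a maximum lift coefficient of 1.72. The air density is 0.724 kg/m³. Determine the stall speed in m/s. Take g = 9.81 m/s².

V_stall = 98.4 m/s

At stall, lift equals weight: L = W = m·g = 105000 × 9.81 = 1.03×10^6 N.
V_stall = √(2W/(ρ·S·CL,max)) = √(2 × 1.03×10^6 / (0.724 × 171 × 1.72))
V_stall = √9674 = 98.4 m/s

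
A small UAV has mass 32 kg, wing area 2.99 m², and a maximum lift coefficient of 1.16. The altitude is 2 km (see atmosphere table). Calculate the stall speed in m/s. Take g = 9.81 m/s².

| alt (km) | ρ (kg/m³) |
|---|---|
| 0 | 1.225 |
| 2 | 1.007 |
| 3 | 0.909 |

V_stall = 13.4 m/s

At 2 km, from the table: ρ = 1.007 kg/m³.
At stall, lift equals weight: L = W = m·g = 32 × 9.81 = 313.9 N.
V_stall = √(2W/(ρ·S·CL,max)) = √(2 × 313.9 / (1.007 × 2.99 × 1.16))
V_stall = √179.8 = 13.4 m/s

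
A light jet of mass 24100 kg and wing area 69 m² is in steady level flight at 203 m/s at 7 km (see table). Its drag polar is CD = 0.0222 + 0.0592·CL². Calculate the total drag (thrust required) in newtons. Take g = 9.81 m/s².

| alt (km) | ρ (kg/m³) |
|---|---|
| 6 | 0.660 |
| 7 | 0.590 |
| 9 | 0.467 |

D = 22600 N

At 7 km, from the table: ρ = 0.590 kg/m³.
Weight W = mg = 24100 × 9.81 = 2.3642×10^5 N; in level flight L = W.
Dynamic pressure q = 0.5 × 0.59 × 203² = 12160 Pa.
CL = W/(q·S) = 2.3642×10^5 / (12160 × 69) = 0.2819.
CD = 0.0222 + 0.0592 × 0.2819² = 0.0269.
D = q·S·CD = 12160 × 69 × 0.0269 = 22570 N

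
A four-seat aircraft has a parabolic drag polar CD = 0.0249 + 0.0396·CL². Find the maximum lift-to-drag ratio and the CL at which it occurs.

For CD = CD0 + K·CL², (L/D)max occurs at CL* = √(CD0/K) and equals 1/(2√(K·CD0)).
(L/D)max = 1/(2√(0.0396 × 0.0249)) = 1/(2 × 0.0314) = 15.9
CL* = √(0.0249/0.0396) = 0.793

(L/D)max = 15.9, at CL = 0.793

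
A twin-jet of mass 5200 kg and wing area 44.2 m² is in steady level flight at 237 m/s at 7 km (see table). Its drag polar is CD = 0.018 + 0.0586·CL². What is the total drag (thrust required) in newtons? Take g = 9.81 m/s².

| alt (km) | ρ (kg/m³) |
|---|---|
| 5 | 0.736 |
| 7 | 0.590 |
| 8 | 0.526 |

At 7 km, from the table: ρ = 0.590 kg/m³.
Level flight ⇒ L = W = m·g = 5200 × 9.81 = 51012 N.
q = ½ρv² = ½ × 0.59 × 237² = 16570 Pa.
CL = 2W/(ρv²S) = 2×51012/(0.59×237²×44.2) = 0.06965.
CD = 0.018 + 0.0586 × 0.06965² = 0.01828.
D = q·S·CD = 16570 × 44.2 × 0.01828 = 13390 N

D = 13400 N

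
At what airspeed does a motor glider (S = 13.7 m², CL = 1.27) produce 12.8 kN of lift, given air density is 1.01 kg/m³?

L = ½ρv²S·CL ⇒ v = √(2L/(ρ·S·CL))
v = √(2 × 12800 / (1.01 × 13.7 × 1.27)) = √1457 = 38.2 m/s

v = 38.2 m/s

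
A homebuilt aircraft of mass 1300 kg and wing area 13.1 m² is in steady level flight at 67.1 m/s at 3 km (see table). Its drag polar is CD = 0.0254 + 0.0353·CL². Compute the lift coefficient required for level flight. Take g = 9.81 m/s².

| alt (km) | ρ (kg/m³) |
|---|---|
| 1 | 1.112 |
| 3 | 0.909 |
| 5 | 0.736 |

CL = 0.476

At 3 km, from the table: ρ = 0.909 kg/m³.
In steady level flight, lift balances weight: W = mg = 1300 × 9.81 = 12753 N.
Dynamic pressure q = 0.5 × 0.909 × 67.1² = 2046 Pa.
CL = 2W/(ρv²S) = 2×12753/(0.909×67.1²×13.1) = 0.4757.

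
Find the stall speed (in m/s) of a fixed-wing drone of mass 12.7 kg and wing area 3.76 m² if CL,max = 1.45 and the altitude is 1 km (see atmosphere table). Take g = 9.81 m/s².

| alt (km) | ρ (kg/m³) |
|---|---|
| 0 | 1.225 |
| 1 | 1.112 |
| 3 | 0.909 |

At 1 km, from the table: ρ = 1.112 kg/m³.
At stall, lift equals weight: L = W = m·g = 12.7 × 9.81 = 124.6 N.
From L = ½ρV²S·CL,max = W: V_stall = √(2W/(ρSCL,max)) = √(2·124.6/(1.112·3.76·1.45))
V_stall = √41.1 = 6.41 m/s

V_stall = 6.41 m/s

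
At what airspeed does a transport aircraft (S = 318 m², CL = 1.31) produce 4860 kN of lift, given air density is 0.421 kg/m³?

L = ½ρv²S·CL ⇒ v = √(2L/(ρ·S·CL))
v = √(2 × 4.86×10^6 / (0.421 × 318 × 1.31)) = √55420 = 235 m/s

v = 235 m/s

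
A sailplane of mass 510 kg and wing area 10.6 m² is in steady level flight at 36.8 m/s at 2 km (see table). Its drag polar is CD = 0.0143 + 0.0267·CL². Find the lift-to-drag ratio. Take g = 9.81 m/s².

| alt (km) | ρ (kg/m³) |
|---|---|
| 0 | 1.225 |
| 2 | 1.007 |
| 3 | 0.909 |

At 2 km, from the table: ρ = 1.007 kg/m³.
Weight W = mg = 510 × 9.81 = 5003.1 N; in level flight L = W.
q = ½ρv² = ½ × 1.007 × 36.8² = 681.9 Pa.
CL = W/(q·S) = 5003.1 / (681.9 × 10.6) = 0.6922.
CD = 0.0143 + 0.0267 × 0.6922² = 0.02709.
L/D = CL/CD = 0.6922 / 0.02709 = 25.5

L/D = 25.5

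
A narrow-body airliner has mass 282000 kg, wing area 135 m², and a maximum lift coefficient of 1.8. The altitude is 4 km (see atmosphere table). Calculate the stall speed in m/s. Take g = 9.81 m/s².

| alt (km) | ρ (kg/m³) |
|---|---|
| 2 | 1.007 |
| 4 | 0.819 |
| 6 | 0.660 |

At 4 km, from the table: ρ = 0.819 kg/m³.
Stall occurs when L = W at CL,max. W = mg = 282000 × 9.81 = 2.766×10^6 N.
From L = ½ρV²S·CL,max = W: V_stall = √(2W/(ρSCL,max)) = √(2·2.766×10^6/(0.819·135·1.8))
V_stall = √27800 = 167 m/s

V_stall = 167 m/s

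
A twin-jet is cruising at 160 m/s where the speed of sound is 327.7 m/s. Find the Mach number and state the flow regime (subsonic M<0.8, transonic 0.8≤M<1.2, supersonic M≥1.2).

M = 0.488 (subsonic)

M = v/a = 160 / 327.7 = 0.488
M = 0.488 → subsonic.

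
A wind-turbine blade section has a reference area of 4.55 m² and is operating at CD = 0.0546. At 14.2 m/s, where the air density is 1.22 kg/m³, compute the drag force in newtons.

D = 30.6 N

D = ½ρv²S·CD = ½ × 1.22 × 14.2² × 4.55 × 0.0546 = 30.6 N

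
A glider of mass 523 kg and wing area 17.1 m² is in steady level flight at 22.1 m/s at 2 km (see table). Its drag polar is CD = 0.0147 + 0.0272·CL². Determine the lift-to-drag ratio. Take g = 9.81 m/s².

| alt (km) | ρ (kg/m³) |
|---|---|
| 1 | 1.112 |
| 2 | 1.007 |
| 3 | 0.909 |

L/D = 22.1

At 2 km, from the table: ρ = 1.007 kg/m³.
In steady level flight, lift balances weight: W = mg = 523 × 9.81 = 5130.6 N.
q = ½ρv² = ½ × 1.007 × 22.1² = 245.9 Pa.
CL = W/(q·S) = 5130.6 / (245.9 × 17.1) = 1.22.
CD = 0.0147 + 0.0272 × 1.22² = 0.05519.
L/D = CL/CD = 1.22 / 0.05519 = 22.1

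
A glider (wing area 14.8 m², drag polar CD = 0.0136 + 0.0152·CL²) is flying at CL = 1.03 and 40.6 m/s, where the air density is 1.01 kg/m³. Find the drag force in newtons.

CD = 0.0136 + 0.0152 × 1.03² = 0.02973
D = ½ρv²S·CD = ½ × 1.01 × 40.6² × 14.8 × 0.02973 = 366 N

D = 366 N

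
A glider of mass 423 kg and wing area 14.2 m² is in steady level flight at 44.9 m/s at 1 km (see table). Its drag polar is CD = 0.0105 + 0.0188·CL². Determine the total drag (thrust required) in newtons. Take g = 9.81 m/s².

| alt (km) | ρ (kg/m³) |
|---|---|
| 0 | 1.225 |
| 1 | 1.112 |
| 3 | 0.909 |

D = 187 N

At 1 km, from the table: ρ = 1.112 kg/m³.
In steady level flight, lift balances weight: W = mg = 423 × 9.81 = 4149.6 N.
Dynamic pressure q = 0.5 × 1.112 × 44.9² = 1121 Pa.
CL = W/(q·S) = 4149.6 / (1121 × 14.2) = 0.2607.
CD = 0.0105 + 0.0188 × 0.2607² = 0.01178.
D = q·S·CD = 1121 × 14.2 × 0.01178 = 187.5 N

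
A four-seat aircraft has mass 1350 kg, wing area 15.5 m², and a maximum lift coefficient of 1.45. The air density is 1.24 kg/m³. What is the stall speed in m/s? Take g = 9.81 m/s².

V_stall = 30.8 m/s

At stall, lift equals weight: L = W = m·g = 1350 × 9.81 = 13240 N.
From L = ½ρV²S·CL,max = W: V_stall = √(2W/(ρSCL,max)) = √(2·13240/(1.24·15.5·1.45))
V_stall = √950.4 = 30.8 m/s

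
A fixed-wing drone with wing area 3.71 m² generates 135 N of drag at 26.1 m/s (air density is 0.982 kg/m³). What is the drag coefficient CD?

From D = ½ρv²S·CD, rearranging gives CD = 2D/(ρv²S).
CD = 2 × 135 / (0.982 × 26.1² × 3.71) = 0.109

CD = 0.109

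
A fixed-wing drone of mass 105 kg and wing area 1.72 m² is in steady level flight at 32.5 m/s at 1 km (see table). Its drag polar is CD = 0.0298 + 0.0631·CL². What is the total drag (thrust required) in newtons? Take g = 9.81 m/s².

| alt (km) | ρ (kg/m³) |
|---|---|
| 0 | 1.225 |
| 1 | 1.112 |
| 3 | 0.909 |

At 1 km, from the table: ρ = 1.112 kg/m³.
Weight W = mg = 105 × 9.81 = 1030 N; in level flight L = W.
Dynamic pressure q = 0.5 × 1.112 × 32.5² = 587.3 Pa.
Required CL = L/(qS) = 1030/(587.3·1.72) = 1.02.
CD = 0.0298 + 0.0631 × 1.02² = 0.09542.
D = q·S·CD = 587.3 × 1.72 × 0.09542 = 96.38 N

D = 96.4 N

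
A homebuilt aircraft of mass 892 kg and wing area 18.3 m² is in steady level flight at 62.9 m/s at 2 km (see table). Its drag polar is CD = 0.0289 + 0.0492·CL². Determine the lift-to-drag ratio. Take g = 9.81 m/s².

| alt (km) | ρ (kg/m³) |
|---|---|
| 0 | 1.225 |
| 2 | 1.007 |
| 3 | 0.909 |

At 2 km, from the table: ρ = 1.007 kg/m³.
Weight W = mg = 892 × 9.81 = 8750.5 N; in level flight L = W.
Dynamic pressure q = 0.5 × 1.007 × 62.9² = 1992 Pa.
CL = W/(q·S) = 8750.5 / (1992 × 18.3) = 0.24.
CD = 0.0289 + 0.0492 × 0.24² = 0.03173.
L/D = CL/CD = 0.24 / 0.03173 = 7.56

L/D = 7.56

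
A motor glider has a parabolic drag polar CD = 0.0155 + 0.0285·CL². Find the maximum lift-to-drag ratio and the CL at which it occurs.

For CD = CD0 + K·CL², (L/D)max occurs at CL* = √(CD0/K) and equals 1/(2√(K·CD0)).
(L/D)max = 1/(2√(0.0285 × 0.0155)) = 1/(2 × 0.02102) = 23.8
CL* = √(0.0155/0.0285) = 0.737

(L/D)max = 23.8, at CL = 0.737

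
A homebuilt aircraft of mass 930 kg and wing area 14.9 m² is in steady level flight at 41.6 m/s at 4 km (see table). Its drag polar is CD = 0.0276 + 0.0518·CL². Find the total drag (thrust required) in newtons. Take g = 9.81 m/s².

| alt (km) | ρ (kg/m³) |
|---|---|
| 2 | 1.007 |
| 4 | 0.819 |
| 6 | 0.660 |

D = 700 N

At 4 km, from the table: ρ = 0.819 kg/m³.
Level flight ⇒ L = W = m·g = 930 × 9.81 = 9123.3 N.
q = ½ρv² = ½ × 0.819 × 41.6² = 708.7 Pa.
CL = W/(q·S) = 9123.3 / (708.7 × 14.9) = 0.864.
CD = 0.0276 + 0.0518 × 0.864² = 0.06627.
D = q·S·CD = 708.7 × 14.9 × 0.06627 = 699.8 N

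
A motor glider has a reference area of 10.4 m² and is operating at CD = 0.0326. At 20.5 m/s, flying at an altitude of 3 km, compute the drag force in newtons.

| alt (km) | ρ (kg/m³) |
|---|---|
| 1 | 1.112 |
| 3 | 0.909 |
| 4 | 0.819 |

At 3 km, from the table: ρ = 0.909 kg/m³.
Dynamic pressure q = ½ρv² = ½ × 0.909 × 20.5² = 191 Pa.
D = q·S·CD = 191 × 10.4 × 0.0326 = 64.8 N

D = 64.8 N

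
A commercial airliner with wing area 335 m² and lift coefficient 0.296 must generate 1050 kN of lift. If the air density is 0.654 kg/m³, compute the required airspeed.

v = 180 m/s

L = ½ρv²S·CL ⇒ v = √(2L/(ρ·S·CL))
v = √(2 × 1.05×10^6 / (0.654 × 335 × 0.296)) = √32380 = 180 m/s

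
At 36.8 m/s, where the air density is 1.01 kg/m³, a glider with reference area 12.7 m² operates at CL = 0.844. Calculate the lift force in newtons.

L = 7330 N

L = ½ρv²S·CL = ½ × 1.01 × 36.8² × 12.7 × 0.844 = 7330 N ≈ 7.33 kN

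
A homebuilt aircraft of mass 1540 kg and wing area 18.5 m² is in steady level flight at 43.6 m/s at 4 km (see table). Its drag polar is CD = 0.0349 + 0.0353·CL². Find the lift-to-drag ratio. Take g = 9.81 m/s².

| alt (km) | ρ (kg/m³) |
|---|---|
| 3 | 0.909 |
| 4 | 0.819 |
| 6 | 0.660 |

At 4 km, from the table: ρ = 0.819 kg/m³.
Weight W = mg = 1540 × 9.81 = 15107 N; in level flight L = W.
q = ½ρv² = ½ × 0.819 × 43.6² = 778.4 Pa.
Required CL = L/(qS) = 15107/(778.4·18.5) = 1.049.
CD = 0.0349 + 0.0353 × 1.049² = 0.07375.
L/D = CL/CD = 1.049 / 0.07375 = 14.2

L/D = 14.2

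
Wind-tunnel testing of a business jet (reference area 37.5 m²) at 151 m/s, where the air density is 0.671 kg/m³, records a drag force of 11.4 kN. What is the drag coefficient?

From D = ½ρv²S·CD, rearranging gives CD = 2D/(ρv²S).
CD = 2 × 11400 / (0.671 × 151² × 37.5) = 0.0397

CD = 0.0397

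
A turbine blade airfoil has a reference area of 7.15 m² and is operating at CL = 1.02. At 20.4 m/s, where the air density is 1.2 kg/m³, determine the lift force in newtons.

Dynamic pressure q = ½ρv² = ½ × 1.2 × 20.4² = 249.7 Pa.
L = q·S·CL = 249.7 × 7.15 × 1.02 = 1820 N

L = 1820 N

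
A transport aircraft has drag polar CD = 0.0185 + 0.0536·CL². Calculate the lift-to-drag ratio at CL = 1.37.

L/D = 11.5

CD = 0.0185 + 0.0536 × 1.37² = 0.1191
L/D = CL/CD = 1.37 / 0.1191 = 11.5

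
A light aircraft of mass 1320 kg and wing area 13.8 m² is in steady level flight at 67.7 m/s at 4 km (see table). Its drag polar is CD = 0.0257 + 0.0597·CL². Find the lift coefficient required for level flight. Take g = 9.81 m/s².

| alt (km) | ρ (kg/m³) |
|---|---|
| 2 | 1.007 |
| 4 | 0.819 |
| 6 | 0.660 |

CL = 0.5

At 4 km, from the table: ρ = 0.819 kg/m³.
Level flight ⇒ L = W = m·g = 1320 × 9.81 = 12949 N.
q = ½ρv² = ½ × 0.819 × 67.7² = 1877 Pa.
CL = 2W/(ρv²S) = 2×12949/(0.819×67.7²×13.8) = 0.5.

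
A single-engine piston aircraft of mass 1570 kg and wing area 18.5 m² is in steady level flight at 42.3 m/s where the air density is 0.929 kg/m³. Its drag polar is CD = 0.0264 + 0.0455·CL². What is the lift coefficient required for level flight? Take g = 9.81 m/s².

In steady level flight, lift balances weight: W = mg = 1570 × 9.81 = 15402 N.
q = ½ρv² = ½ × 0.929 × 42.3² = 831.1 Pa.
CL = W/(q·S) = 15402 / (831.1 × 18.5) = 1.002.

CL = 1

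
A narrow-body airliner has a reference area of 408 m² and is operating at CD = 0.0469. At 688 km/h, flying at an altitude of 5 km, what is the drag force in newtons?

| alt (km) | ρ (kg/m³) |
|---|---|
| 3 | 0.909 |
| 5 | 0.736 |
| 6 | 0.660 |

At 5 km, from the table: ρ = 0.736 kg/m³.
Convert speed: v = 688 km/h ÷ 3.6 = 191.1 m/s.
D = ½ρv²S·CD = ½ × 0.736 × 191.1² × 408 × 0.0469 = 2.57×10^5 N ≈ 257 kN

D = 2.57×10^5 N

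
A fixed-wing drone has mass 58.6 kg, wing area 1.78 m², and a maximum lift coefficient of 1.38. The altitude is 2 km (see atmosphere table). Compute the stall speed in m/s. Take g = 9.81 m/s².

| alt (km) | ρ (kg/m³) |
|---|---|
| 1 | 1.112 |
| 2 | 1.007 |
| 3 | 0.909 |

V_stall = 21.6 m/s

At 2 km, from the table: ρ = 1.007 kg/m³.
Weight W = mg = 58.6 × 9.81 = 574.9 N.
From L = ½ρV²S·CL,max = W: V_stall = √(2W/(ρSCL,max)) = √(2·574.9/(1.007·1.78·1.38))
V_stall = √464.8 = 21.6 m/s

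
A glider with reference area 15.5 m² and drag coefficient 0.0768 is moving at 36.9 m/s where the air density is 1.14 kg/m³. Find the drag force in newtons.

Dynamic pressure q = ½ρv² = ½ × 1.14 × 36.9² = 776.1 Pa.
D = q·S·CD = 776.1 × 15.5 × 0.0768 = 924 N

D = 924 N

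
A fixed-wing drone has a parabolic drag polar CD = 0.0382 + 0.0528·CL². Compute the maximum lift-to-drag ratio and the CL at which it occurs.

For CD = CD0 + K·CL², (L/D)max occurs at CL* = √(CD0/K) and equals 1/(2√(K·CD0)).
(L/D)max = 1/(2√(0.0528 × 0.0382)) = 1/(2 × 0.04491) = 11.1
CL* = √(0.0382/0.0528) = 0.851

(L/D)max = 11.1, at CL = 0.851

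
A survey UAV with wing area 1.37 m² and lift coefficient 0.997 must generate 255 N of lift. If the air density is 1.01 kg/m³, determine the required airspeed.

L = ½ρv²S·CL ⇒ v = √(2L/(ρ·S·CL))
v = √(2 × 255 / (1.01 × 1.37 × 0.997)) = √369.7 = 19.2 m/s

v = 19.2 m/s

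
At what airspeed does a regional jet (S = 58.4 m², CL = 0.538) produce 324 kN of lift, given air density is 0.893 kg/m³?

L = ½ρv²S·CL ⇒ v = √(2L/(ρ·S·CL))
v = √(2 × 3.24×10^5 / (0.893 × 58.4 × 0.538)) = √23100 = 152 m/s

v = 152 m/s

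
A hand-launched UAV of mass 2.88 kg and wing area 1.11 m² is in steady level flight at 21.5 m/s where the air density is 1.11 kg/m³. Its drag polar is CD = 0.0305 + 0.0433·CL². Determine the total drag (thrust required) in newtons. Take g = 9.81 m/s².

D = 8.81 N

Level flight ⇒ L = W = m·g = 2.88 × 9.81 = 28.253 N.
Dynamic pressure q = 0.5 × 1.11 × 21.5² = 256.5 Pa.
Required CL = L/(qS) = 28.253/(256.5·1.11) = 0.09921.
CD = 0.0305 + 0.0433 × 0.09921² = 0.03093.
D = q·S·CD = 256.5 × 1.11 × 0.03093 = 8.807 N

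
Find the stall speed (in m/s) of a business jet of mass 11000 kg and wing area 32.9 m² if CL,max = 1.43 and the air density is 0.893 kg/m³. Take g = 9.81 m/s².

Stall occurs when L = W at CL,max. W = mg = 11000 × 9.81 = 1.079×10^5 N.
V_stall = √(2W/(ρ·S·CL,max)) = √(2 × 1.079×10^5 / (0.893 × 32.9 × 1.43))
V_stall = √5137 = 71.7 m/s

V_stall = 71.7 m/s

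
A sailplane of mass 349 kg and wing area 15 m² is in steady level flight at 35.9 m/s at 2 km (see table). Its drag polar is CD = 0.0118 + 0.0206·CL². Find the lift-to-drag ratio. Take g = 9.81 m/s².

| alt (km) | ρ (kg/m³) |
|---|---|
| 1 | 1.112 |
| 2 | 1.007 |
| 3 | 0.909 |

At 2 km, from the table: ρ = 1.007 kg/m³.
Weight W = mg = 349 × 9.81 = 3423.7 N; in level flight L = W.
Dynamic pressure q = 0.5 × 1.007 × 35.9² = 648.9 Pa.
CL = 2W/(ρv²S) = 2×3423.7/(1.007×35.9²×15) = 0.3517.
CD = 0.0118 + 0.0206 × 0.3517² = 0.01435.
L/D = CL/CD = 0.3517 / 0.01435 = 24.5

L/D = 24.5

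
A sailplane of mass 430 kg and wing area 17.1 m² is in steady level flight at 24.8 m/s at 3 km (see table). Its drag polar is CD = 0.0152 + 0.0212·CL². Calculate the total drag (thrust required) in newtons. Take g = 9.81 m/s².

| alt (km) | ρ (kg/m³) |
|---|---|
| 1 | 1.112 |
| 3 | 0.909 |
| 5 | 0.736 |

D = 152 N

At 3 km, from the table: ρ = 0.909 kg/m³.
In steady level flight, lift balances weight: W = mg = 430 × 9.81 = 4218.3 N.
q = ½ρv² = ½ × 0.909 × 24.8² = 279.5 Pa.
Required CL = L/(qS) = 4218.3/(279.5·17.1) = 0.8825.
CD = 0.0152 + 0.0212 × 0.8825² = 0.03171.
D = q·S·CD = 279.5 × 17.1 × 0.03171 = 151.6 N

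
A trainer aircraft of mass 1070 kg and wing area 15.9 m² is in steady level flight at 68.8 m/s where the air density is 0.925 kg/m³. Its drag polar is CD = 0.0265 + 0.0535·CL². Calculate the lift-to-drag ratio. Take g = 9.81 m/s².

L/D = 9.61

Level flight ⇒ L = W = m·g = 1070 × 9.81 = 10497 N.
Dynamic pressure q = 0.5 × 0.925 × 68.8² = 2189 Pa.
CL = 2W/(ρv²S) = 2×10497/(0.925×68.8²×15.9) = 0.3016.
CD = 0.0265 + 0.0535 × 0.3016² = 0.03137.
L/D = CL/CD = 0.3016 / 0.03137 = 9.61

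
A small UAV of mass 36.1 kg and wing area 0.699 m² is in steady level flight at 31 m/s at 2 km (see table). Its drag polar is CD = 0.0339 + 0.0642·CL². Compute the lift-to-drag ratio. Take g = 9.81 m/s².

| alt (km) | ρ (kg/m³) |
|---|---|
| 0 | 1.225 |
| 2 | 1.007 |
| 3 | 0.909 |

At 2 km, from the table: ρ = 1.007 kg/m³.
Weight W = mg = 36.1 × 9.81 = 354.14 N; in level flight L = W.
Dynamic pressure q = 0.5 × 1.007 × 31² = 483.9 Pa.
CL = 2W/(ρv²S) = 2×354.14/(1.007×31²×0.699) = 1.047.
CD = 0.0339 + 0.0642 × 1.047² = 0.1043.
L/D = CL/CD = 1.047 / 0.1043 = 10

L/D = 10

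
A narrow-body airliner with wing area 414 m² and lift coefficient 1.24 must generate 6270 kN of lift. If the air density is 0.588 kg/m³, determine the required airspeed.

L = ½ρv²S·CL ⇒ v = √(2L/(ρ·S·CL))
v = √(2 × 6.27×10^6 / (0.588 × 414 × 1.24)) = √41540 = 204 m/s

v = 204 m/s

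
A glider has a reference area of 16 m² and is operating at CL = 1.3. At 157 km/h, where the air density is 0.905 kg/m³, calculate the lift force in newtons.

Convert speed: v = 157 km/h ÷ 3.6 = 43.61 m/s.
Dynamic pressure q = ½ρv² = ½ × 0.905 × 43.61² = 860.6 Pa.
L = q·S·CL = 860.6 × 16 × 1.3 = 17900 N ≈ 17.9 kN

L = 17900 N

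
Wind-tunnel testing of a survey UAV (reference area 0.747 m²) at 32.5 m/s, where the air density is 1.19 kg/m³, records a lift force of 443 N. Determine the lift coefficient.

CL = 0.944

From L = ½ρv²S·CL, rearranging gives CL = 2L/(ρv²S).
CL = 2 × 443 / (1.19 × 32.5² × 0.747) = 0.944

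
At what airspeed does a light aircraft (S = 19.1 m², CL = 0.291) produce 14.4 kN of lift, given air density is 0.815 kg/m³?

v = 79.7 m/s

L = ½ρv²S·CL ⇒ v = √(2L/(ρ·S·CL))
v = √(2 × 14400 / (0.815 × 19.1 × 0.291)) = √6358 = 79.7 m/s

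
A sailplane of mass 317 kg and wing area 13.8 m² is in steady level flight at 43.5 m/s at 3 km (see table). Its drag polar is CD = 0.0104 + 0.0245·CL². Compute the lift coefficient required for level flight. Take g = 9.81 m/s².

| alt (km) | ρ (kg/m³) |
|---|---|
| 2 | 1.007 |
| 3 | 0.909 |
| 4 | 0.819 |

CL = 0.262

At 3 km, from the table: ρ = 0.909 kg/m³.
In steady level flight, lift balances weight: W = mg = 317 × 9.81 = 3109.8 N.
Dynamic pressure q = 0.5 × 0.909 × 43.5² = 860 Pa.
CL = 2W/(ρv²S) = 2×3109.8/(0.909×43.5²×13.8) = 0.262.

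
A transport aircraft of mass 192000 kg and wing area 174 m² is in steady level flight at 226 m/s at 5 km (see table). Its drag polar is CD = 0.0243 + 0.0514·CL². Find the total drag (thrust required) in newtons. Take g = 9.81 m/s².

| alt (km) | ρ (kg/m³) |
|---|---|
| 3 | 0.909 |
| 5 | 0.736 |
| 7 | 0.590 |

At 5 km, from the table: ρ = 0.736 kg/m³.
In steady level flight, lift balances weight: W = mg = 192000 × 9.81 = 1.8835×10^6 N.
q = ½ρv² = ½ × 0.736 × 226² = 18800 Pa.
CL = W/(q·S) = 1.8835×10^6 / (18800 × 174) = 0.5759.
CD = 0.0243 + 0.0514 × 0.5759² = 0.04135.
D = q·S·CD = 18800 × 174 × 0.04135 = 1.352×10^5 N

D = 1.35×10^5 N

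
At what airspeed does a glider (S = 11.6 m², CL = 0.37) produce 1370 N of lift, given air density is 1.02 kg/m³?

v = 25 m/s

L = ½ρv²S·CL ⇒ v = √(2L/(ρ·S·CL))
v = √(2 × 1370 / (1.02 × 11.6 × 0.37)) = √625.9 = 25 m/s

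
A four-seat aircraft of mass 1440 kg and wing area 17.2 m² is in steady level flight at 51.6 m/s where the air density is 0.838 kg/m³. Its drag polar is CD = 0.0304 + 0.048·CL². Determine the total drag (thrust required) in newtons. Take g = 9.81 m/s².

D = 1080 N

In steady level flight, lift balances weight: W = mg = 1440 × 9.81 = 14126 N.
Dynamic pressure q = 0.5 × 0.838 × 51.6² = 1116 Pa.
CL = W/(q·S) = 14126 / (1116 × 17.2) = 0.7362.
CD = 0.0304 + 0.048 × 0.7362² = 0.05641.
D = q·S·CD = 1116 × 17.2 × 0.05641 = 1083 N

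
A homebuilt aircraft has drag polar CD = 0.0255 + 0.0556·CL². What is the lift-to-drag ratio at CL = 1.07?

CD = 0.0255 + 0.0556 × 1.07² = 0.08916
L/D = CL/CD = 1.07 / 0.08916 = 12

L/D = 12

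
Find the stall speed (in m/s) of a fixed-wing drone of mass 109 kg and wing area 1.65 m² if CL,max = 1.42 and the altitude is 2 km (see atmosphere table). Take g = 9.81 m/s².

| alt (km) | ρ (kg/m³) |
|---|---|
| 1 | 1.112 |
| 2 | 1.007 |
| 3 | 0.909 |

At 2 km, from the table: ρ = 1.007 kg/m³.
At stall, lift equals weight: L = W = m·g = 109 × 9.81 = 1069 N.
V_stall = √(2W/(ρ·S·CL,max)) = √(2 × 1069 / (1.007 × 1.65 × 1.42))
V_stall = √906.4 = 30.1 m/s

V_stall = 30.1 m/s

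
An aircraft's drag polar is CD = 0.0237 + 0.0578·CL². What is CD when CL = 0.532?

CD = 0.0237 + 0.0578 × 0.532² = 0.0237 + 0.01636 = 0.0401

CD = 0.0401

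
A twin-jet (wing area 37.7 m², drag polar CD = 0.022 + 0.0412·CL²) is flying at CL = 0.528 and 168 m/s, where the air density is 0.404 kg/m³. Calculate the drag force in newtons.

CD = 0.022 + 0.0412 × 0.528² = 0.03349
D = ½ρv²S·CD = ½ × 0.404 × 168² × 37.7 × 0.03349 = 7200 N

D = 7200 N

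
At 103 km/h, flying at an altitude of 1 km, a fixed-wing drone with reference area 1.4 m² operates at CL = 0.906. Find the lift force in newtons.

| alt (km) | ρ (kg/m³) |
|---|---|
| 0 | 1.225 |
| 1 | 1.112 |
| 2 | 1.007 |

L = 577 N

At 1 km, from the table: ρ = 1.112 kg/m³.
Convert speed: v = 103 km/h ÷ 3.6 = 28.61 m/s.
L = ½ρv²S·CL = ½ × 1.112 × 28.61² × 1.4 × 0.906 = 577 N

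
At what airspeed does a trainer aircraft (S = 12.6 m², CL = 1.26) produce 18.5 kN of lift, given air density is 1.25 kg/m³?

L = ½ρv²S·CL ⇒ v = √(2L/(ρ·S·CL))
v = √(2 × 18500 / (1.25 × 12.6 × 1.26)) = √1864 = 43.2 m/s

v = 43.2 m/s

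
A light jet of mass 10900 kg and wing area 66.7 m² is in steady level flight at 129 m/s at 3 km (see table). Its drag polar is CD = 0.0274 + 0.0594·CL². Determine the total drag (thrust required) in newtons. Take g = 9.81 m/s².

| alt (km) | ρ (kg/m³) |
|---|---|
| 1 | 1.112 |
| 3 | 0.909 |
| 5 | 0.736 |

At 3 km, from the table: ρ = 0.909 kg/m³.
Level flight ⇒ L = W = m·g = 10900 × 9.81 = 1.0693×10^5 N.
Dynamic pressure q = 0.5 × 0.909 × 129² = 7563 Pa.
Required CL = L/(qS) = 1.0693×10^5/(7563·66.7) = 0.212.
CD = 0.0274 + 0.0594 × 0.212² = 0.03007.
D = q·S·CD = 7563 × 66.7 × 0.03007 = 15170 N

D = 15200 N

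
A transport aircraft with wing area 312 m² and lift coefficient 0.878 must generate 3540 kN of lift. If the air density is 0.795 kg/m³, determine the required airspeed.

L = ½ρv²S·CL ⇒ v = √(2L/(ρ·S·CL))
v = √(2 × 3.54×10^6 / (0.795 × 312 × 0.878)) = √32510 = 180 m/s

v = 180 m/s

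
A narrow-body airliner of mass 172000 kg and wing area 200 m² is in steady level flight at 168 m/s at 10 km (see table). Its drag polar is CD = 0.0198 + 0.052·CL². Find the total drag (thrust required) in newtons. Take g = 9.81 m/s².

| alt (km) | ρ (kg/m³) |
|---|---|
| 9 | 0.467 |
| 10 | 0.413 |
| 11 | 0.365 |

D = 1.5×10^5 N

At 10 km, from the table: ρ = 0.413 kg/m³.
Weight W = mg = 172000 × 9.81 = 1.6873×10^6 N; in level flight L = W.
Dynamic pressure q = 0.5 × 0.413 × 168² = 5828 Pa.
CL = W/(q·S) = 1.6873×10^6 / (5828 × 200) = 1.448.
CD = 0.0198 + 0.052 × 1.448² = 0.1288.
D = q·S·CD = 5828 × 200 × 0.1288 = 1.501×10^5 N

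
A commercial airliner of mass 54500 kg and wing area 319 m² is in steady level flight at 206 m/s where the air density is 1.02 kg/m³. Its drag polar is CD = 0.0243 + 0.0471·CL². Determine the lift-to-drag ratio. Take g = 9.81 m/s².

In steady level flight, lift balances weight: W = mg = 54500 × 9.81 = 5.3464×10^5 N.
Dynamic pressure q = 0.5 × 1.02 × 206² = 21640 Pa.
Required CL = L/(qS) = 5.3464×10^5/(21640·319) = 0.07744.
CD = 0.0243 + 0.0471 × 0.07744² = 0.02458.
L/D = CL/CD = 0.07744 / 0.02458 = 3.15

L/D = 3.15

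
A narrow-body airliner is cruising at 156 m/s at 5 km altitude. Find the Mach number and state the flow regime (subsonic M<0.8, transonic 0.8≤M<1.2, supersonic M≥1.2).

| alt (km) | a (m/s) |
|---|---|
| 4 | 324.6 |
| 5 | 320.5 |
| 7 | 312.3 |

M = 0.487 (subsonic)

At 5 km, from the table: a = 320.5 m/s.
M = v/a = 156 / 320.5 = 0.487
M = 0.487 → subsonic.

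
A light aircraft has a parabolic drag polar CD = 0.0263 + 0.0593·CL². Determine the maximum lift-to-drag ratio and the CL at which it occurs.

For CD = CD0 + K·CL², (L/D)max occurs at CL* = √(CD0/K) and equals 1/(2√(K·CD0)).
(L/D)max = 1/(2√(0.0593 × 0.0263)) = 1/(2 × 0.03949) = 12.7
CL* = √(0.0263/0.0593) = 0.666

(L/D)max = 12.7, at CL = 0.666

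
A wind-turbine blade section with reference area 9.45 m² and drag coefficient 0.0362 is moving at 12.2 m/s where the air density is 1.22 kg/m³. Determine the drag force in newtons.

D = 31.1 N

Dynamic pressure q = ½ρv² = ½ × 1.22 × 12.2² = 90.79 Pa.
D = q·S·CD = 90.79 × 9.45 × 0.0362 = 31.1 N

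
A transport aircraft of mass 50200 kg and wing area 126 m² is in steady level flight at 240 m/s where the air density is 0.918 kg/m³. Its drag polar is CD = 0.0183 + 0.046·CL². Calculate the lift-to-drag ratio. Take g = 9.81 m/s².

L/D = 7.66

Weight W = mg = 50200 × 9.81 = 4.9246×10^5 N; in level flight L = W.
q = ½ρv² = ½ × 0.918 × 240² = 26440 Pa.
CL = 2W/(ρv²S) = 2×4.9246×10^5/(0.918×240²×126) = 0.1478.
CD = 0.0183 + 0.046 × 0.1478² = 0.01931.
L/D = CL/CD = 0.1478 / 0.01931 = 7.66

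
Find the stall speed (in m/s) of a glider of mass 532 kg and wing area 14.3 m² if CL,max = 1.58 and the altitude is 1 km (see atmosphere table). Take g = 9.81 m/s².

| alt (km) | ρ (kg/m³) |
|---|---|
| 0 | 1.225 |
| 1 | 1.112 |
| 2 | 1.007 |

V_stall = 20.4 m/s

At 1 km, from the table: ρ = 1.112 kg/m³.
At stall, lift equals weight: L = W = m·g = 532 × 9.81 = 5219 N.
V_stall = √(2W/(ρ·S·CL,max)) = √(2 × 5219 / (1.112 × 14.3 × 1.58))
V_stall = √415.4 = 20.4 m/s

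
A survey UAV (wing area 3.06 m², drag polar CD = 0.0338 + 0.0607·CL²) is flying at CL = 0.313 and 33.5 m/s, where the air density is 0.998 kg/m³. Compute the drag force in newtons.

D = 68.1 N

CD = 0.0338 + 0.0607 × 0.313² = 0.03975
D = ½ρv²S·CD = ½ × 0.998 × 33.5² × 3.06 × 0.03975 = 68.1 N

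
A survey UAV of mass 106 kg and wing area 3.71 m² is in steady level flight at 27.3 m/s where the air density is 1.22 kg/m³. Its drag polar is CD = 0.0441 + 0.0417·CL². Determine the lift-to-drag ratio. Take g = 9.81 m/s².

L/D = 10.3

In steady level flight, lift balances weight: W = mg = 106 × 9.81 = 1039.9 N.
q = ½ρv² = ½ × 1.22 × 27.3² = 454.6 Pa.
CL = W/(q·S) = 1039.9 / (454.6 × 3.71) = 0.6165.
CD = 0.0441 + 0.0417 × 0.6165² = 0.05995.
L/D = CL/CD = 0.6165 / 0.05995 = 10.3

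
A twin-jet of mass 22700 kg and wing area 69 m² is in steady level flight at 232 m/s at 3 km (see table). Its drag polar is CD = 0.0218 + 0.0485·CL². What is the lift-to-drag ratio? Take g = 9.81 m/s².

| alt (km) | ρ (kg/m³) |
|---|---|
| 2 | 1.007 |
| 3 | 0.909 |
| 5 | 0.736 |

At 3 km, from the table: ρ = 0.909 kg/m³.
Weight W = mg = 22700 × 9.81 = 2.2269×10^5 N; in level flight L = W.
Dynamic pressure q = 0.5 × 0.909 × 232² = 24460 Pa.
Required CL = L/(qS) = 2.2269×10^5/(24460·69) = 0.1319.
CD = 0.0218 + 0.0485 × 0.1319² = 0.02264.
L/D = CL/CD = 0.1319 / 0.02264 = 5.83

L/D = 5.83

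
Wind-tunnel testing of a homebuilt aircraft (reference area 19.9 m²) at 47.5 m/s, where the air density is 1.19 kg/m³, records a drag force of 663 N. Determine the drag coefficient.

From D = ½ρv²S·CD, rearranging gives CD = 2D/(ρv²S).
CD = 2 × 663 / (1.19 × 47.5² × 19.9) = 0.0248

CD = 0.0248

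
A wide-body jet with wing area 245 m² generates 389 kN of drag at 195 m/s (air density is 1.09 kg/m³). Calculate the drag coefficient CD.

From D = ½ρv²S·CD, rearranging gives CD = 2D/(ρv²S).
CD = 2 × 3.89×10^5 / (1.09 × 195² × 245) = 0.0766

CD = 0.0766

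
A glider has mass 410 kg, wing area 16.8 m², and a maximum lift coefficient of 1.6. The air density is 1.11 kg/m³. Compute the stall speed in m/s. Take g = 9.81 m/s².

Stall occurs when L = W at CL,max. W = mg = 410 × 9.81 = 4022 N.
V_stall = √(2W/(ρ·S·CL,max)) = √(2 × 4022 / (1.11 × 16.8 × 1.6))
V_stall = √269.6 = 16.4 m/s

V_stall = 16.4 m/s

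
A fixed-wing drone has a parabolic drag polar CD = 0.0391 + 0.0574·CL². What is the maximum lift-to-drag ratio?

For CD = CD0 + K·CL², (L/D)max occurs at CL* = √(CD0/K) and equals 1/(2√(K·CD0)).
(L/D)max = 1/(2√(0.0574 × 0.0391)) = 1/(2 × 0.04737) = 10.6

(L/D)max = 10.6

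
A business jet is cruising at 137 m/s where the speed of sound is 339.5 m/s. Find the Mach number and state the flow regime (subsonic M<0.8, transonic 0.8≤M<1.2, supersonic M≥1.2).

M = v/a = 137 / 339.5 = 0.404
M = 0.404 → subsonic.

M = 0.404 (subsonic)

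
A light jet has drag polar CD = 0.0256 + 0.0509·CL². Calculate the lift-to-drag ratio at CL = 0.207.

CD = 0.0256 + 0.0509 × 0.207² = 0.02778
L/D = CL/CD = 0.207 / 0.02778 = 7.45

L/D = 7.45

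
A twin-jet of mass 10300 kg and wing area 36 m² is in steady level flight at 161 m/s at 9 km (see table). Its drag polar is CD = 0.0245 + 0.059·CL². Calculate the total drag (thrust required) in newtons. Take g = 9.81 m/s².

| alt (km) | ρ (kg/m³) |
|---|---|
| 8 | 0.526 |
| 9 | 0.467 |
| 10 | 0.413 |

D = 8100 N

At 9 km, from the table: ρ = 0.467 kg/m³.
Level flight ⇒ L = W = m·g = 10300 × 9.81 = 1.0104×10^5 N.
Dynamic pressure q = 0.5 × 0.467 × 161² = 6053 Pa.
CL = 2W/(ρv²S) = 2×1.0104×10^5/(0.467×161²×36) = 0.4637.
CD = 0.0245 + 0.059 × 0.4637² = 0.03719.
D = q·S·CD = 6053 × 36 × 0.03719 = 8103 N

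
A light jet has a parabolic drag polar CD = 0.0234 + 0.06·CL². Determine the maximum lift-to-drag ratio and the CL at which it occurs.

For CD = CD0 + K·CL², (L/D)max occurs at CL* = √(CD0/K) and equals 1/(2√(K·CD0)).
(L/D)max = 1/(2√(0.06 × 0.0234)) = 1/(2 × 0.03747) = 13.3
CL* = √(0.0234/0.06) = 0.624

(L/D)max = 13.3, at CL = 0.624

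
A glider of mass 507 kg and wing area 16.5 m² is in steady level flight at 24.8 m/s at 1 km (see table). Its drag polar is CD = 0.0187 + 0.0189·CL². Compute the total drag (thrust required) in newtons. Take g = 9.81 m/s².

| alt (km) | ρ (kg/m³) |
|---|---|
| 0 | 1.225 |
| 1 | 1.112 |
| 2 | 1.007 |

D = 188 N

At 1 km, from the table: ρ = 1.112 kg/m³.
Level flight ⇒ L = W = m·g = 507 × 9.81 = 4973.7 N.
q = ½ρv² = ½ × 1.112 × 24.8² = 342 Pa.
CL = 2W/(ρv²S) = 2×4973.7/(1.112×24.8²×16.5) = 0.8815.
CD = 0.0187 + 0.0189 × 0.8815² = 0.03339.
D = q·S·CD = 342 × 16.5 × 0.03339 = 188.4 N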